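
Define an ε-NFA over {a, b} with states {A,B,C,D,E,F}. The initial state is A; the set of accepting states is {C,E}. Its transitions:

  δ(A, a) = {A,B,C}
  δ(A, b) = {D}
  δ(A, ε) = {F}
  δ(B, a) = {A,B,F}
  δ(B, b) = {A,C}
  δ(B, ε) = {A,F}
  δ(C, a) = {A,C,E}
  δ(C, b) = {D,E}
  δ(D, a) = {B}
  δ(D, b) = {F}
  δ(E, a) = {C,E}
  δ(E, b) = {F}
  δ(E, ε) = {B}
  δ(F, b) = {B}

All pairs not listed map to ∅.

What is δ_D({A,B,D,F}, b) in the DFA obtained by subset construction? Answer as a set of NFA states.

{A,B,C,D,F}

δ(A,b) = {D}; δ(B,b) = {A,C}; δ(D,b) = {F}; δ(F,b) = {B}.
Union: {A,B,C,D,F}.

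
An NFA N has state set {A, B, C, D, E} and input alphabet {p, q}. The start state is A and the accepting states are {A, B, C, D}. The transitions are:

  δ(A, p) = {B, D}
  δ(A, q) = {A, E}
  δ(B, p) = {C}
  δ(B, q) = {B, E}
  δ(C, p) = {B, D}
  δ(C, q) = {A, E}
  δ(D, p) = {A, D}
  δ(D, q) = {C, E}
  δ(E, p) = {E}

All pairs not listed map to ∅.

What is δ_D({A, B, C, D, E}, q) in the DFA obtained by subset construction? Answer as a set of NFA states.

δ(A,q) = {A, E}; δ(B,q) = {B, E}; δ(C,q) = {A, E}; δ(D,q) = {C, E}; δ(E,q) = ∅.
Union: {A, B, C, E}.

{A, B, C, E}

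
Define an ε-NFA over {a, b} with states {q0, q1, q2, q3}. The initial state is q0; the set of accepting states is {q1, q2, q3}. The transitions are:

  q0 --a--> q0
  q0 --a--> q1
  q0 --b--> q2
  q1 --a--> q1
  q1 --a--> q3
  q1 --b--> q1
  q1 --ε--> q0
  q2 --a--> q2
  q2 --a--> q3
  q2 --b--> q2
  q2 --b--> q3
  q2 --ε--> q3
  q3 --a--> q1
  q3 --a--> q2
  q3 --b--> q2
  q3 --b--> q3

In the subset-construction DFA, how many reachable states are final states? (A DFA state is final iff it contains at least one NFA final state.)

Start state of the DFA: {q0} (ε-closure of the NFA start).
{q0} --a--> {q0, q1}  [new]
{q0} --b--> {q2, q3}  [new]
{q0, q1} --a--> {q0, q1, q3}  [new]
{q0, q1} --b--> {q0, q1, q2, q3}  [new]
{q2, q3} --a--> {q0, q1, q2, q3}  [seen]
{q2, q3} --b--> {q2, q3}  [seen]
{q0, q1, q3} --a--> {q0, q1, q2, q3}  [seen]
{q0, q1, q3} --b--> {q0, q1, q2, q3}  [seen]
{q0, q1, q2, q3} --a--> {q0, q1, q2, q3}  [seen]
{q0, q1, q2, q3} --b--> {q0, q1, q2, q3}  [seen]
Reachable DFA states: {q0}, {q0, q1}, {q2, q3}, {q0, q1, q3}, {q0, q1, q2, q3}.
Accepting DFA states (contain an NFA accepting state): {q0, q1}, {q2, q3}, {q0, q1, q3}, {q0, q1, q2, q3}.

4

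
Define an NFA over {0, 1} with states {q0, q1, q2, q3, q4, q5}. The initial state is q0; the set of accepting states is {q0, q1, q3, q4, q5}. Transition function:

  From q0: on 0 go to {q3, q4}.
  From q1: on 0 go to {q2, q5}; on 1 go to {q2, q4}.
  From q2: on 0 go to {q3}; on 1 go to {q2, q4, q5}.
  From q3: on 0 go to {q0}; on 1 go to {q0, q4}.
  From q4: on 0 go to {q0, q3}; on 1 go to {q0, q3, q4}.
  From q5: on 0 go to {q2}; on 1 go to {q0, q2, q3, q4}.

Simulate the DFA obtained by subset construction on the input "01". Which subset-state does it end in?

{q0, q3, q4}

Start: {q0}.
δ(q0,0) = {q3, q4}.
Union: {q3, q4}.
After 0: {q3, q4}.
δ(q3,1) = {q0, q4}; δ(q4,1) = {q0, q3, q4}.
Union: {q0, q3, q4}.
After 1: {q0, q3, q4}.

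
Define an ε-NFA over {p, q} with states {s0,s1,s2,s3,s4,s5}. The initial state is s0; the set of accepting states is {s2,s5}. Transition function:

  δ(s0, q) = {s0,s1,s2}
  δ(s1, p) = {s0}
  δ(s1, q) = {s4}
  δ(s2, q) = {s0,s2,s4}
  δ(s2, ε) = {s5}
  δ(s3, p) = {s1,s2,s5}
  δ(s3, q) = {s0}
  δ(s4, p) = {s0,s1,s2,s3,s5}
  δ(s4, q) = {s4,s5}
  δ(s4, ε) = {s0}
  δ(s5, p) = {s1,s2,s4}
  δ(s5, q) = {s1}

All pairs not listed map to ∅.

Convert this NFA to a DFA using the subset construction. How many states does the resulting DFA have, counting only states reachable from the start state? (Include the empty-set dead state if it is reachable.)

Start state of the DFA: {s0} (ε-closure of the NFA start).
{s0} --p--> ∅  [new]
{s0} --q--> {s0,s1,s2,s5}  [new]
∅ --p--> ∅  [seen]
∅ --q--> ∅  [seen]
{s0,s1,s2,s5} --p--> {s0,s1,s2,s4,s5}  [new]
{s0,s1,s2,s5} --q--> {s0,s1,s2,s4,s5}  [seen]
{s0,s1,s2,s4,s5} --p--> {s0,s1,s2,s3,s4,s5}  [new]
{s0,s1,s2,s4,s5} --q--> {s0,s1,s2,s4,s5}  [seen]
{s0,s1,s2,s3,s4,s5} --p--> {s0,s1,s2,s3,s4,s5}  [seen]
{s0,s1,s2,s3,s4,s5} --q--> {s0,s1,s2,s4,s5}  [seen]
Reachable DFA states: {s0}, ∅, {s0,s1,s2,s5}, {s0,s1,s2,s4,s5}, {s0,s1,s2,s3,s4,s5}.

5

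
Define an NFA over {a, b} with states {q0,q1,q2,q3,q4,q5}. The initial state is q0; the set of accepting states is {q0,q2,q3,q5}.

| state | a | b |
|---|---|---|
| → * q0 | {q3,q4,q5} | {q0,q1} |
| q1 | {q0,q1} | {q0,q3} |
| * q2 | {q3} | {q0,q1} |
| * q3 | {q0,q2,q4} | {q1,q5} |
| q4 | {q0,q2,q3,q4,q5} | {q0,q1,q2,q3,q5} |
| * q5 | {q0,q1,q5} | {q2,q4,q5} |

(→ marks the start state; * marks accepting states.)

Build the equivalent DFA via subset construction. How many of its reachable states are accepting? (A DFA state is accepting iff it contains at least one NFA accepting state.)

Start state of the DFA: {q0}.
{q0} --a--> {q3,q4,q5}  [new]
{q0} --b--> {q0,q1}  [new]
{q3,q4,q5} --a--> {q0,q1,q2,q3,q4,q5}  [new]
{q3,q4,q5} --b--> {q0,q1,q2,q3,q4,q5}  [seen]
{q0,q1} --a--> {q0,q1,q3,q4,q5}  [new]
{q0,q1} --b--> {q0,q1,q3}  [new]
{q0,q1,q2,q3,q4,q5} --a--> {q0,q1,q2,q3,q4,q5}  [seen]
{q0,q1,q2,q3,q4,q5} --b--> {q0,q1,q2,q3,q4,q5}  [seen]
{q0,q1,q3,q4,q5} --a--> {q0,q1,q2,q3,q4,q5}  [seen]
{q0,q1,q3,q4,q5} --b--> {q0,q1,q2,q3,q4,q5}  [seen]
{q0,q1,q3} --a--> {q0,q1,q2,q3,q4,q5}  [seen]
{q0,q1,q3} --b--> {q0,q1,q3,q5}  [new]
{q0,q1,q3,q5} --a--> {q0,q1,q2,q3,q4,q5}  [seen]
{q0,q1,q3,q5} --b--> {q0,q1,q2,q3,q4,q5}  [seen]
Reachable DFA states: {q0}, {q3,q4,q5}, {q0,q1}, {q0,q1,q2,q3,q4,q5}, {q0,q1,q3,q4,q5}, {q0,q1,q3}, {q0,q1,q3,q5}.
Accepting DFA states (contain an NFA accepting state): {q0}, {q3,q4,q5}, {q0,q1}, {q0,q1,q2,q3,q4,q5}, {q0,q1,q3,q4,q5}, {q0,q1,q3}, {q0,q1,q3,q5}.

7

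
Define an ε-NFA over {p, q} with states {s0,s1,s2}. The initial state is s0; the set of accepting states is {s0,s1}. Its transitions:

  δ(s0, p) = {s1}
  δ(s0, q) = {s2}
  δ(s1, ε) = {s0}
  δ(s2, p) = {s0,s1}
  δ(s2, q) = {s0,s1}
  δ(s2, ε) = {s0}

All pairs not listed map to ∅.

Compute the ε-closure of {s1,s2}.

Begin with {s1,s2}.
s1 →ε {s0}; add s0.
ε-closure = {s0,s1,s2}.

{s0,s1,s2}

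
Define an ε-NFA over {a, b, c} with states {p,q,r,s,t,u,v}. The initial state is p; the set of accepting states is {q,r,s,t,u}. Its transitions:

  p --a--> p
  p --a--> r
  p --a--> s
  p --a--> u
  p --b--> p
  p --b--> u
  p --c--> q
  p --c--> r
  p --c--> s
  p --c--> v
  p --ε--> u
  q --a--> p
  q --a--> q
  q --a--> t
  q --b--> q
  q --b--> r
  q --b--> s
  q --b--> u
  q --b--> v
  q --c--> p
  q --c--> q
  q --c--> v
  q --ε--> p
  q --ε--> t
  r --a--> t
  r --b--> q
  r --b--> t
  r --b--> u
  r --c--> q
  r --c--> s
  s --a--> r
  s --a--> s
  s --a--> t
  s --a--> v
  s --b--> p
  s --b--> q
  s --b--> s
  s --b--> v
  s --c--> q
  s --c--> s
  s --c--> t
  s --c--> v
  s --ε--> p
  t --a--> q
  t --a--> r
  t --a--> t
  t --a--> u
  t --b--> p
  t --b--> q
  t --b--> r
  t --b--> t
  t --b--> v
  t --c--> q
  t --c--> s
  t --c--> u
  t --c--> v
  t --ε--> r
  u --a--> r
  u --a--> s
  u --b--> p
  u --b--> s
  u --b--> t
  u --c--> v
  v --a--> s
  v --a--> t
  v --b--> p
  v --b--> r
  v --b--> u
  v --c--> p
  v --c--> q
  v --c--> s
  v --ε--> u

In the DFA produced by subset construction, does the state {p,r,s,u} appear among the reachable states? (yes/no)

Start state of the DFA: {p,u} (ε-closure of the NFA start).
{p,u} --a--> {p,r,s,u}  [new]
{p,u} --b--> {p,r,s,t,u}  [new]
{p,u} --c--> {p,q,r,s,t,u,v}  [new]
{p,r,s,u} --a--> {p,r,s,t,u,v}  [new]
{p,r,s,u} --b--> {p,q,r,s,t,u,v}  [seen]
{p,r,s,u} --c--> {p,q,r,s,t,u,v}  [seen]
{p,r,s,t,u} --a--> {p,q,r,s,t,u,v}  [seen]
{p,r,s,t,u} --b--> {p,q,r,s,t,u,v}  [seen]
{p,r,s,t,u} --c--> {p,q,r,s,t,u,v}  [seen]
{p,q,r,s,t,u,v} --a--> {p,q,r,s,t,u,v}  [seen]
{p,q,r,s,t,u,v} --b--> {p,q,r,s,t,u,v}  [seen]
{p,q,r,s,t,u,v} --c--> {p,q,r,s,t,u,v}  [seen]
{p,r,s,t,u,v} --a--> {p,q,r,s,t,u,v}  [seen]
{p,r,s,t,u,v} --b--> {p,q,r,s,t,u,v}  [seen]
{p,r,s,t,u,v} --c--> {p,q,r,s,t,u,v}  [seen]
Reachable DFA states: {p,u}, {p,r,s,u}, {p,r,s,t,u}, {p,q,r,s,t,u,v}, {p,r,s,t,u,v}.
{p,r,s,u} is among them.

yes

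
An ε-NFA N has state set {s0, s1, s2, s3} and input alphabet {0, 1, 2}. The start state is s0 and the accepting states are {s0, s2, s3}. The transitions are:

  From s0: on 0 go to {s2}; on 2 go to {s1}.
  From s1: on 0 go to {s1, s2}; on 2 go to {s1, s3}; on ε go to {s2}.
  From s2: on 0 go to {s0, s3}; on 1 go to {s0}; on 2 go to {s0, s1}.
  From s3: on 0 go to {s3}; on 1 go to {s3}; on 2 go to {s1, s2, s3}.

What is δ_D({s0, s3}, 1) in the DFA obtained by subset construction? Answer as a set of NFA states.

δ(s0,1) = ∅; δ(s3,1) = {s3}.
Union: {s3}.

{s3}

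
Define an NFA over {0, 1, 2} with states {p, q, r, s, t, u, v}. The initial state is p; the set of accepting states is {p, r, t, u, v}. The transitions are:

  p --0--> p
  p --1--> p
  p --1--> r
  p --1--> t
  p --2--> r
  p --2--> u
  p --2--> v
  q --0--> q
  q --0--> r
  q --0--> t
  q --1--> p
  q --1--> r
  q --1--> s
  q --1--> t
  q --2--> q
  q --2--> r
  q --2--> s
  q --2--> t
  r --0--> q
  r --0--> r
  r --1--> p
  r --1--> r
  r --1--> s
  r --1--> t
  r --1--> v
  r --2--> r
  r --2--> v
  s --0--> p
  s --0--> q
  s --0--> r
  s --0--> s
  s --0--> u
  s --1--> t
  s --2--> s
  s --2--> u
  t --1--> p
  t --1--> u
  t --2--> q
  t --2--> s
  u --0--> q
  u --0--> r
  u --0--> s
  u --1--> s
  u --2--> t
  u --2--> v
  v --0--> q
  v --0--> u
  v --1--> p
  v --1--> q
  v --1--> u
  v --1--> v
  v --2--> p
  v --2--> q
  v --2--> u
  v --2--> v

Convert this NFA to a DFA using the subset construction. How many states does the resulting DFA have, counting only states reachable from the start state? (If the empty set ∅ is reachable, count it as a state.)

Start state of the DFA: {p}.
{p} --0--> {p}  [seen]
{p} --1--> {p, r, t}  [new]
{p} --2--> {r, u, v}  [new]
{p, r, t} --0--> {p, q, r}  [new]
{p, r, t} --1--> {p, r, s, t, u, v}  [new]
{p, r, t} --2--> {q, r, s, u, v}  [new]
{r, u, v} --0--> {q, r, s, u}  [new]
{r, u, v} --1--> {p, q, r, s, t, u, v}  [new]
{r, u, v} --2--> {p, q, r, t, u, v}  [new]
{p, q, r} --0--> {p, q, r, t}  [new]
{p, q, r} --1--> {p, r, s, t, v}  [new]
{p, q, r} --2--> {q, r, s, t, u, v}  [new]
{p, r, s, t, u, v} --0--> {p, q, r, s, u}  [new]
{p, r, s, t, u, v} --1--> {p, q, r, s, t, u, v}  [seen]
{p, r, s, t, u, v} --2--> {p, q, r, s, t, u, v}  [seen]
{q, r, s, u, v} --0--> {p, q, r, s, t, u}  [new]
{q, r, s, u, v} --1--> {p, q, r, s, t, u, v}  [seen]
{q, r, s, u, v} --2--> {p, q, r, s, t, u, v}  [seen]
{q, r, s, u} --0--> {p, q, r, s, t, u}  [seen]
{q, r, s, u} --1--> {p, r, s, t, v}  [seen]
{q, r, s, u} --2--> {q, r, s, t, u, v}  [seen]
{p, q, r, s, t, u, v} --0--> {p, q, r, s, t, u}  [seen]
{p, q, r, s, t, u, v} --1--> {p, q, r, s, t, u, v}  [seen]
{p, q, r, s, t, u, v} --2--> {p, q, r, s, t, u, v}  [seen]
{p, q, r, t, u, v} --0--> {p, q, r, s, t, u}  [seen]
{p, q, r, t, u, v} --1--> {p, q, r, s, t, u, v}  [seen]
{p, q, r, t, u, v} --2--> {p, q, r, s, t, u, v}  [seen]
{p, q, r, t} --0--> {p, q, r, t}  [seen]
{p, q, r, t} --1--> {p, r, s, t, u, v}  [seen]
{p, q, r, t} --2--> {q, r, s, t, u, v}  [seen]
{p, r, s, t, v} --0--> {p, q, r, s, u}  [seen]
{p, r, s, t, v} --1--> {p, q, r, s, t, u, v}  [seen]
{p, r, s, t, v} --2--> {p, q, r, s, u, v}  [new]
{q, r, s, t, u, v} --0--> {p, q, r, s, t, u}  [seen]
{q, r, s, t, u, v} --1--> {p, q, r, s, t, u, v}  [seen]
{q, r, s, t, u, v} --2--> {p, q, r, s, t, u, v}  [seen]
{p, q, r, s, u} --0--> {p, q, r, s, t, u}  [seen]
{p, q, r, s, u} --1--> {p, r, s, t, v}  [seen]
{p, q, r, s, u} --2--> {q, r, s, t, u, v}  [seen]
{p, q, r, s, t, u} --0--> {p, q, r, s, t, u}  [seen]
{p, q, r, s, t, u} --1--> {p, r, s, t, u, v}  [seen]
{p, q, r, s, t, u} --2--> {q, r, s, t, u, v}  [seen]
{p, q, r, s, u, v} --0--> {p, q, r, s, t, u}  [seen]
{p, q, r, s, u, v} --1--> {p, q, r, s, t, u, v}  [seen]
{p, q, r, s, u, v} --2--> {p, q, r, s, t, u, v}  [seen]
Reachable DFA states: {p}, {p, r, t}, {r, u, v}, {p, q, r}, {p, r, s, t, u, v}, {q, r, s, u, v}, {q, r, s, u}, {p, q, r, s, t, u, v}, {p, q, r, t, u, v}, {p, q, r, t}, {p, r, s, t, v}, {q, r, s, t, u, v}, {p, q, r, s, u}, {p, q, r, s, t, u}, {p, q, r, s, u, v}.

15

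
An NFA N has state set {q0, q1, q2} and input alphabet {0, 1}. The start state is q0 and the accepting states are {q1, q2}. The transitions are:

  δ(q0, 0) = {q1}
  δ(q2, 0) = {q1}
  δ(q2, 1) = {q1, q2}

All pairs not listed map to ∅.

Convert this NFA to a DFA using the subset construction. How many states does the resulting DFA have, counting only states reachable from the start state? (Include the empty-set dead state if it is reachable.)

3

Start state of the DFA: {q0}.
{q0} --0--> {q1}  [new]
{q0} --1--> ∅  [new]
{q1} --0--> ∅  [seen]
{q1} --1--> ∅  [seen]
∅ --0--> ∅  [seen]
∅ --1--> ∅  [seen]
Reachable DFA states: {q0}, {q1}, ∅.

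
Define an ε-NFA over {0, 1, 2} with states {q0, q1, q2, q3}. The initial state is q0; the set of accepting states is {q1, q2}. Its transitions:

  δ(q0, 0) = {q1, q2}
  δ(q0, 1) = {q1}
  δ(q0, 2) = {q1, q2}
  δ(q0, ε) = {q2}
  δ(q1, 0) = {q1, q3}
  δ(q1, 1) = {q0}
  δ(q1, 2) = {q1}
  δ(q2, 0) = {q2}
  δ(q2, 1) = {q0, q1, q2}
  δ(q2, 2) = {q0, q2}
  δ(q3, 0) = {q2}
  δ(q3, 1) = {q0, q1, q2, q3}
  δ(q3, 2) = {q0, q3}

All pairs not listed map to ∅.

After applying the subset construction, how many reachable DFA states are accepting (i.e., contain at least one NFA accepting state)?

5

Start state of the DFA: {q0, q2} (ε-closure of the NFA start).
{q0, q2} --0--> {q1, q2}  [new]
{q0, q2} --1--> {q0, q1, q2}  [new]
{q0, q2} --2--> {q0, q1, q2}  [seen]
{q1, q2} --0--> {q1, q2, q3}  [new]
{q1, q2} --1--> {q0, q1, q2}  [seen]
{q1, q2} --2--> {q0, q1, q2}  [seen]
{q0, q1, q2} --0--> {q1, q2, q3}  [seen]
{q0, q1, q2} --1--> {q0, q1, q2}  [seen]
{q0, q1, q2} --2--> {q0, q1, q2}  [seen]
{q1, q2, q3} --0--> {q1, q2, q3}  [seen]
{q1, q2, q3} --1--> {q0, q1, q2, q3}  [new]
{q1, q2, q3} --2--> {q0, q1, q2, q3}  [seen]
{q0, q1, q2, q3} --0--> {q1, q2, q3}  [seen]
{q0, q1, q2, q3} --1--> {q0, q1, q2, q3}  [seen]
{q0, q1, q2, q3} --2--> {q0, q1, q2, q3}  [seen]
Reachable DFA states: {q0, q2}, {q1, q2}, {q0, q1, q2}, {q1, q2, q3}, {q0, q1, q2, q3}.
Accepting DFA states (contain an NFA accepting state): {q0, q2}, {q1, q2}, {q0, q1, q2}, {q1, q2, q3}, {q0, q1, q2, q3}.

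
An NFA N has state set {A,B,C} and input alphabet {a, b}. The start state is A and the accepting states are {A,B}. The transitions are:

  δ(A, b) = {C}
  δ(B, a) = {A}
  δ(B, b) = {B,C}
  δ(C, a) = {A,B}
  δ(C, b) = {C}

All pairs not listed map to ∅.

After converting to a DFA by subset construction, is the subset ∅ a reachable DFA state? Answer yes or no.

Start state of the DFA: {A}.
{A} --a--> ∅  [new]
{A} --b--> {C}  [new]
∅ --a--> ∅  [seen]
∅ --b--> ∅  [seen]
{C} --a--> {A,B}  [new]
{C} --b--> {C}  [seen]
{A,B} --a--> {A}  [seen]
{A,B} --b--> {B,C}  [new]
{B,C} --a--> {A,B}  [seen]
{B,C} --b--> {B,C}  [seen]
Reachable DFA states: {A}, ∅, {C}, {A,B}, {B,C}.
∅ is among them.

yes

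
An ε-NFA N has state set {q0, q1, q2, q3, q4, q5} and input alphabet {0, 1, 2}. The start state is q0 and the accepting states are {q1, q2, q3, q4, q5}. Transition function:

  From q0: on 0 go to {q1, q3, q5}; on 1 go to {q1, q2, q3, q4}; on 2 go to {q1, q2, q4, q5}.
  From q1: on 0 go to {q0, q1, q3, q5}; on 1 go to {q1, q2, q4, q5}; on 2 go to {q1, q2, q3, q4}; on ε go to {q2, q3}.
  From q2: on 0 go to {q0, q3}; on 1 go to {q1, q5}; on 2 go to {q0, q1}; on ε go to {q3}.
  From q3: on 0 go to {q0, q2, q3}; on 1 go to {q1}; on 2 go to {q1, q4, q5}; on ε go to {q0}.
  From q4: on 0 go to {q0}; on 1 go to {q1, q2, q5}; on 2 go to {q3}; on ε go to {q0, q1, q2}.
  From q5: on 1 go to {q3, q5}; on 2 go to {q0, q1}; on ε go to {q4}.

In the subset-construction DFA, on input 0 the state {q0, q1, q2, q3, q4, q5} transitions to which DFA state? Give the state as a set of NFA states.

δ(q0,0) = {q1, q3, q5}; δ(q1,0) = {q0, q1, q3, q5}; δ(q2,0) = {q0, q3}; δ(q3,0) = {q0, q2, q3}; δ(q4,0) = {q0}; δ(q5,0) = ∅.
Union: {q0, q1, q2, q3, q5}.
ε-closure gives {q0, q1, q2, q3, q4, q5}.

{q0, q1, q2, q3, q4, q5}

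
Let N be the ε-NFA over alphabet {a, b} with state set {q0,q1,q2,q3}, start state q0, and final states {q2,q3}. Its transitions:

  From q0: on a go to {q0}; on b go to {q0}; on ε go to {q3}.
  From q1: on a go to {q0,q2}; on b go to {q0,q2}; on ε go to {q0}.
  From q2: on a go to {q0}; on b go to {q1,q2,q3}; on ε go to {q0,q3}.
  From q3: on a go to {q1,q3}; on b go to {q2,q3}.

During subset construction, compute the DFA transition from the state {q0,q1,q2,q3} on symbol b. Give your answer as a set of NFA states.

δ(q0,b) = {q0}; δ(q1,b) = {q0,q2}; δ(q2,b) = {q1,q2,q3}; δ(q3,b) = {q2,q3}.
Union: {q0,q1,q2,q3}.

{q0,q1,q2,q3}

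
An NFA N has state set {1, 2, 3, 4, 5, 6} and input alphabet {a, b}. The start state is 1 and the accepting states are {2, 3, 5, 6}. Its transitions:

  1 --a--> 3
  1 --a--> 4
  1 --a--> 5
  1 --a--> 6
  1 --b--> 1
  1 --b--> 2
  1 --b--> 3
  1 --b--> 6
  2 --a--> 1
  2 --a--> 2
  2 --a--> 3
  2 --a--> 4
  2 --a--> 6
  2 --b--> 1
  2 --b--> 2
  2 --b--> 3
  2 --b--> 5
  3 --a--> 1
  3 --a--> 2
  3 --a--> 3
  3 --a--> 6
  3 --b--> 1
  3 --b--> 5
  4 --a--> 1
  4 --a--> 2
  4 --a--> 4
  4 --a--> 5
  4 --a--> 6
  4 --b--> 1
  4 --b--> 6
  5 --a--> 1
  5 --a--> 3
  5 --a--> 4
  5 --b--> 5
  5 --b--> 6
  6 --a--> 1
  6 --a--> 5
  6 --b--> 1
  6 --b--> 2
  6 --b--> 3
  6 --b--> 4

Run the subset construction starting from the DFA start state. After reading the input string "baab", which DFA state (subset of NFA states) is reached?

{1, 2, 3, 4, 5, 6}

Start: {1}.
δ(1,b) = {1, 2, 3, 6}.
Union: {1, 2, 3, 6}.
After b: {1, 2, 3, 6}.
δ(1,a) = {3, 4, 5, 6}; δ(2,a) = {1, 2, 3, 4, 6}; δ(3,a) = {1, 2, 3, 6}; δ(6,a) = {1, 5}.
Union: {1, 2, 3, 4, 5, 6}.
After a: {1, 2, 3, 4, 5, 6}.
δ(1,a) = {3, 4, 5, 6}; δ(2,a) = {1, 2, 3, 4, 6}; δ(3,a) = {1, 2, 3, 6}; δ(4,a) = {1, 2, 4, 5, 6}; δ(5,a) = {1, 3, 4}; δ(6,a) = {1, 5}.
Union: {1, 2, 3, 4, 5, 6}.
After a: {1, 2, 3, 4, 5, 6}.
δ(1,b) = {1, 2, 3, 6}; δ(2,b) = {1, 2, 3, 5}; δ(3,b) = {1, 5}; δ(4,b) = {1, 6}; δ(5,b) = {5, 6}; δ(6,b) = {1, 2, 3, 4}.
Union: {1, 2, 3, 4, 5, 6}.
After b: {1, 2, 3, 4, 5, 6}.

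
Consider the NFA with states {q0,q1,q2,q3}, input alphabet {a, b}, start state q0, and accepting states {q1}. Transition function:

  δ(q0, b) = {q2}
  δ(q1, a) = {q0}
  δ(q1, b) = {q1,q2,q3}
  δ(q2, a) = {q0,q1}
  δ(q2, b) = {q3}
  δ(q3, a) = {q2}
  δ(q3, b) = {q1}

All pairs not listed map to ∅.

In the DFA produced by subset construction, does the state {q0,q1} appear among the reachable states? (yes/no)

Start state of the DFA: {q0}.
{q0} --a--> ∅  [new]
{q0} --b--> {q2}  [new]
∅ --a--> ∅  [seen]
∅ --b--> ∅  [seen]
{q2} --a--> {q0,q1}  [new]
{q2} --b--> {q3}  [new]
{q0,q1} --a--> {q0}  [seen]
{q0,q1} --b--> {q1,q2,q3}  [new]
{q3} --a--> {q2}  [seen]
{q3} --b--> {q1}  [new]
{q1,q2,q3} --a--> {q0,q1,q2}  [new]
{q1,q2,q3} --b--> {q1,q2,q3}  [seen]
{q1} --a--> {q0}  [seen]
{q1} --b--> {q1,q2,q3}  [seen]
{q0,q1,q2} --a--> {q0,q1}  [seen]
{q0,q1,q2} --b--> {q1,q2,q3}  [seen]
Reachable DFA states: {q0}, ∅, {q2}, {q0,q1}, {q3}, {q1,q2,q3}, {q1}, {q0,q1,q2}.
{q0,q1} is among them.

yes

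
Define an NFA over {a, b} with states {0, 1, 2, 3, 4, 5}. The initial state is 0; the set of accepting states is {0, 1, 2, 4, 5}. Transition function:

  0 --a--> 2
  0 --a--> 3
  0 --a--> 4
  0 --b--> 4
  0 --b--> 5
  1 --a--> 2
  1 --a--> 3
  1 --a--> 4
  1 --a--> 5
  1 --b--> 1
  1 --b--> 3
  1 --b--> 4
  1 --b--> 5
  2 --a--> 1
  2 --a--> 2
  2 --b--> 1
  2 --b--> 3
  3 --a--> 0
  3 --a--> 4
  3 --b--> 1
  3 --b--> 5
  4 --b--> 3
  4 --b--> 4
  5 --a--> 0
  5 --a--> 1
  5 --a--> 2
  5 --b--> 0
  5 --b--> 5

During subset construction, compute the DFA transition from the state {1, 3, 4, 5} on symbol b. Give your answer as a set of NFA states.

δ(1,b) = {1, 3, 4, 5}; δ(3,b) = {1, 5}; δ(4,b) = {3, 4}; δ(5,b) = {0, 5}.
Union: {0, 1, 3, 4, 5}.

{0, 1, 3, 4, 5}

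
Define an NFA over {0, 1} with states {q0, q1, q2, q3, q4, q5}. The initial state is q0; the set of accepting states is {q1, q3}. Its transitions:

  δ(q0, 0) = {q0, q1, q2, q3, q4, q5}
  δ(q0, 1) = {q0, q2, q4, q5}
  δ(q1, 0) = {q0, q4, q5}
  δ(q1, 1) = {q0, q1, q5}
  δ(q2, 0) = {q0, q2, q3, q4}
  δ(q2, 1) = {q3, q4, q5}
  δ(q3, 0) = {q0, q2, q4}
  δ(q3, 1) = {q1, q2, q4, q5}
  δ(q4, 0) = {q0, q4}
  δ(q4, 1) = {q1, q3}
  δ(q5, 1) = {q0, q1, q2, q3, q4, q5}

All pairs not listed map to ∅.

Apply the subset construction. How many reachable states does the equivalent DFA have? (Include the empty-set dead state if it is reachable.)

3

Start state of the DFA: {q0}.
{q0} --0--> {q0, q1, q2, q3, q4, q5}  [new]
{q0} --1--> {q0, q2, q4, q5}  [new]
{q0, q1, q2, q3, q4, q5} --0--> {q0, q1, q2, q3, q4, q5}  [seen]
{q0, q1, q2, q3, q4, q5} --1--> {q0, q1, q2, q3, q4, q5}  [seen]
{q0, q2, q4, q5} --0--> {q0, q1, q2, q3, q4, q5}  [seen]
{q0, q2, q4, q5} --1--> {q0, q1, q2, q3, q4, q5}  [seen]
Reachable DFA states: {q0}, {q0, q1, q2, q3, q4, q5}, {q0, q2, q4, q5}.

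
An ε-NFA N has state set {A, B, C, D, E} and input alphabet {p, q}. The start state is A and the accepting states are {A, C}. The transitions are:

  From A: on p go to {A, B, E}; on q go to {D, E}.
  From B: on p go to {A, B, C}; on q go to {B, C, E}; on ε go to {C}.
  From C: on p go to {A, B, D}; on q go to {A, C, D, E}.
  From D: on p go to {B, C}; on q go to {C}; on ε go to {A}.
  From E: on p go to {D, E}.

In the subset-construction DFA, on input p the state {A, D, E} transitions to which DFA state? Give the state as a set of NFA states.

δ(A,p) = {A, B, E}; δ(D,p) = {B, C}; δ(E,p) = {D, E}.
Union: {A, B, C, D, E}.

{A, B, C, D, E}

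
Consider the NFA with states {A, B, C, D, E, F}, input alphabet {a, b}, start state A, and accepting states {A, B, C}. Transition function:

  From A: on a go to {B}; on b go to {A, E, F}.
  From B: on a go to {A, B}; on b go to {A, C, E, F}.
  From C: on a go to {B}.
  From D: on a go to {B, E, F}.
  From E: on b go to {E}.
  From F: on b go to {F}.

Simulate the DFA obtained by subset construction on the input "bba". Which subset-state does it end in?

{B}

Start: {A}.
δ(A,b) = {A, E, F}.
Union: {A, E, F}.
After b: {A, E, F}.
δ(A,b) = {A, E, F}; δ(E,b) = {E}; δ(F,b) = {F}.
Union: {A, E, F}.
After b: {A, E, F}.
δ(A,a) = {B}; δ(E,a) = ∅; δ(F,a) = ∅.
Union: {B}.
After a: {B}.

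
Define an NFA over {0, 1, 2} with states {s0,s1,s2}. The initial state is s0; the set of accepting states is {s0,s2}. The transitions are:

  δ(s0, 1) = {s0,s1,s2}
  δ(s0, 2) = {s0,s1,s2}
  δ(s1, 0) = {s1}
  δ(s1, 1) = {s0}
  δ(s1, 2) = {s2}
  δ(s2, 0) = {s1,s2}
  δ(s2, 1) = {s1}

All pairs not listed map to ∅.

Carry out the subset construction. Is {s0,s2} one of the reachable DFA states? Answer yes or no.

Start state of the DFA: {s0}.
{s0} --0--> ∅  [new]
{s0} --1--> {s0,s1,s2}  [new]
{s0} --2--> {s0,s1,s2}  [seen]
∅ --0--> ∅  [seen]
∅ --1--> ∅  [seen]
∅ --2--> ∅  [seen]
{s0,s1,s2} --0--> {s1,s2}  [new]
{s0,s1,s2} --1--> {s0,s1,s2}  [seen]
{s0,s1,s2} --2--> {s0,s1,s2}  [seen]
{s1,s2} --0--> {s1,s2}  [seen]
{s1,s2} --1--> {s0,s1}  [new]
{s1,s2} --2--> {s2}  [new]
{s0,s1} --0--> {s1}  [new]
{s0,s1} --1--> {s0,s1,s2}  [seen]
{s0,s1} --2--> {s0,s1,s2}  [seen]
{s2} --0--> {s1,s2}  [seen]
{s2} --1--> {s1}  [seen]
{s2} --2--> ∅  [seen]
{s1} --0--> {s1}  [seen]
{s1} --1--> {s0}  [seen]
{s1} --2--> {s2}  [seen]
Reachable DFA states: {s0}, ∅, {s0,s1,s2}, {s1,s2}, {s0,s1}, {s2}, {s1}.
{s0,s2} is not among them.

no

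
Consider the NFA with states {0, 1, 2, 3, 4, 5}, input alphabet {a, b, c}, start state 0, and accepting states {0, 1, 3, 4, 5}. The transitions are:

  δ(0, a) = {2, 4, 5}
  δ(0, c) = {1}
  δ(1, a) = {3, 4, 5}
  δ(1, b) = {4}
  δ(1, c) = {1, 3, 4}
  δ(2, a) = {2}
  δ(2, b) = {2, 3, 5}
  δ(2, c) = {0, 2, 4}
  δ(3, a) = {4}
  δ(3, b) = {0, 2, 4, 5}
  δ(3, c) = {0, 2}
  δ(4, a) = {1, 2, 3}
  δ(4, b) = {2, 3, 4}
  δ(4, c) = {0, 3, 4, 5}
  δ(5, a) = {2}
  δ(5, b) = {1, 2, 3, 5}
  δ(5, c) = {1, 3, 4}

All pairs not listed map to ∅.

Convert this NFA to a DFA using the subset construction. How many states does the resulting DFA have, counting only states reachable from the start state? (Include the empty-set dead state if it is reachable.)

16

Start state of the DFA: {0}.
{0} --a--> {2, 4, 5}  [new]
{0} --b--> ∅  [new]
{0} --c--> {1}  [new]
{2, 4, 5} --a--> {1, 2, 3}  [new]
{2, 4, 5} --b--> {1, 2, 3, 4, 5}  [new]
{2, 4, 5} --c--> {0, 1, 2, 3, 4, 5}  [new]
∅ --a--> ∅  [seen]
∅ --b--> ∅  [seen]
∅ --c--> ∅  [seen]
{1} --a--> {3, 4, 5}  [new]
{1} --b--> {4}  [new]
{1} --c--> {1, 3, 4}  [new]
{1, 2, 3} --a--> {2, 3, 4, 5}  [new]
{1, 2, 3} --b--> {0, 2, 3, 4, 5}  [new]
{1, 2, 3} --c--> {0, 1, 2, 3, 4}  [new]
{1, 2, 3, 4, 5} --a--> {1, 2, 3, 4, 5}  [seen]
{1, 2, 3, 4, 5} --b--> {0, 1, 2, 3, 4, 5}  [seen]
{1, 2, 3, 4, 5} --c--> {0, 1, 2, 3, 4, 5}  [seen]
{0, 1, 2, 3, 4, 5} --a--> {1, 2, 3, 4, 5}  [seen]
{0, 1, 2, 3, 4, 5} --b--> {0, 1, 2, 3, 4, 5}  [seen]
{0, 1, 2, 3, 4, 5} --c--> {0, 1, 2, 3, 4, 5}  [seen]
{3, 4, 5} --a--> {1, 2, 3, 4}  [new]
{3, 4, 5} --b--> {0, 1, 2, 3, 4, 5}  [seen]
{3, 4, 5} --c--> {0, 1, 2, 3, 4, 5}  [seen]
{4} --a--> {1, 2, 3}  [seen]
{4} --b--> {2, 3, 4}  [new]
{4} --c--> {0, 3, 4, 5}  [new]
{1, 3, 4} --a--> {1, 2, 3, 4, 5}  [seen]
{1, 3, 4} --b--> {0, 2, 3, 4, 5}  [seen]
{1, 3, 4} --c--> {0, 1, 2, 3, 4, 5}  [seen]
{2, 3, 4, 5} --a--> {1, 2, 3, 4}  [seen]
{2, 3, 4, 5} --b--> {0, 1, 2, 3, 4, 5}  [seen]
{2, 3, 4, 5} --c--> {0, 1, 2, 3, 4, 5}  [seen]
{0, 2, 3, 4, 5} --a--> {1, 2, 3, 4, 5}  [seen]
{0, 2, 3, 4, 5} --b--> {0, 1, 2, 3, 4, 5}  [seen]
{0, 2, 3, 4, 5} --c--> {0, 1, 2, 3, 4, 5}  [seen]
{0, 1, 2, 3, 4} --a--> {1, 2, 3, 4, 5}  [seen]
{0, 1, 2, 3, 4} --b--> {0, 2, 3, 4, 5}  [seen]
{0, 1, 2, 3, 4} --c--> {0, 1, 2, 3, 4, 5}  [seen]
{1, 2, 3, 4} --a--> {1, 2, 3, 4, 5}  [seen]
{1, 2, 3, 4} --b--> {0, 2, 3, 4, 5}  [seen]
{1, 2, 3, 4} --c--> {0, 1, 2, 3, 4, 5}  [seen]
{2, 3, 4} --a--> {1, 2, 3, 4}  [seen]
{2, 3, 4} --b--> {0, 2, 3, 4, 5}  [seen]
{2, 3, 4} --c--> {0, 2, 3, 4, 5}  [seen]
{0, 3, 4, 5} --a--> {1, 2, 3, 4, 5}  [seen]
{0, 3, 4, 5} --b--> {0, 1, 2, 3, 4, 5}  [seen]
{0, 3, 4, 5} --c--> {0, 1, 2, 3, 4, 5}  [seen]
Reachable DFA states: {0}, {2, 4, 5}, ∅, {1}, {1, 2, 3}, {1, 2, 3, 4, 5}, {0, 1, 2, 3, 4, 5}, {3, 4, 5}, {4}, {1, 3, 4}, {2, 3, 4, 5}, {0, 2, 3, 4, 5}, {0, 1, 2, 3, 4}, {1, 2, 3, 4}, {2, 3, 4}, {0, 3, 4, 5}.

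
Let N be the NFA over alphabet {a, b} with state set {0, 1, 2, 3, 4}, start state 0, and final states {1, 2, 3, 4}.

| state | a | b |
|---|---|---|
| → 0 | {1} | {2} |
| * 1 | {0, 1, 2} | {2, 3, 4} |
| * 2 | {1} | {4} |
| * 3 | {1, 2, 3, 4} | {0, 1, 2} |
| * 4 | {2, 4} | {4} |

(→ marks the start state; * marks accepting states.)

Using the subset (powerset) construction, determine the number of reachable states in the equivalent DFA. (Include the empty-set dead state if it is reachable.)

Start state of the DFA: {0}.
{0} --a--> {1}  [new]
{0} --b--> {2}  [new]
{1} --a--> {0, 1, 2}  [new]
{1} --b--> {2, 3, 4}  [new]
{2} --a--> {1}  [seen]
{2} --b--> {4}  [new]
{0, 1, 2} --a--> {0, 1, 2}  [seen]
{0, 1, 2} --b--> {2, 3, 4}  [seen]
{2, 3, 4} --a--> {1, 2, 3, 4}  [new]
{2, 3, 4} --b--> {0, 1, 2, 4}  [new]
{4} --a--> {2, 4}  [new]
{4} --b--> {4}  [seen]
{1, 2, 3, 4} --a--> {0, 1, 2, 3, 4}  [new]
{1, 2, 3, 4} --b--> {0, 1, 2, 3, 4}  [seen]
{0, 1, 2, 4} --a--> {0, 1, 2, 4}  [seen]
{0, 1, 2, 4} --b--> {2, 3, 4}  [seen]
{2, 4} --a--> {1, 2, 4}  [new]
{2, 4} --b--> {4}  [seen]
{0, 1, 2, 3, 4} --a--> {0, 1, 2, 3, 4}  [seen]
{0, 1, 2, 3, 4} --b--> {0, 1, 2, 3, 4}  [seen]
{1, 2, 4} --a--> {0, 1, 2, 4}  [seen]
{1, 2, 4} --b--> {2, 3, 4}  [seen]
Reachable DFA states: {0}, {1}, {2}, {0, 1, 2}, {2, 3, 4}, {4}, {1, 2, 3, 4}, {0, 1, 2, 4}, {2, 4}, {0, 1, 2, 3, 4}, {1, 2, 4}.

11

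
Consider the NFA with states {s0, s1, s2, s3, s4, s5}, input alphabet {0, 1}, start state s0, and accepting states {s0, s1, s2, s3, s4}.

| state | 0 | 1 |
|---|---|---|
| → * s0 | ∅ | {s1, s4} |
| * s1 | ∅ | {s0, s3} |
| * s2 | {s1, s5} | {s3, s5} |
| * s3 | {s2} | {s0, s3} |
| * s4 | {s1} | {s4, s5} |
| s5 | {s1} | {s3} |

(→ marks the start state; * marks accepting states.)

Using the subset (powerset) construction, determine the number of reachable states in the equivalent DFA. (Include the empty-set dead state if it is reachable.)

Start state of the DFA: {s0}.
{s0} --0--> ∅  [new]
{s0} --1--> {s1, s4}  [new]
∅ --0--> ∅  [seen]
∅ --1--> ∅  [seen]
{s1, s4} --0--> {s1}  [new]
{s1, s4} --1--> {s0, s3, s4, s5}  [new]
{s1} --0--> ∅  [seen]
{s1} --1--> {s0, s3}  [new]
{s0, s3, s4, s5} --0--> {s1, s2}  [new]
{s0, s3, s4, s5} --1--> {s0, s1, s3, s4, s5}  [new]
{s0, s3} --0--> {s2}  [new]
{s0, s3} --1--> {s0, s1, s3, s4}  [new]
{s1, s2} --0--> {s1, s5}  [new]
{s1, s2} --1--> {s0, s3, s5}  [new]
{s0, s1, s3, s4, s5} --0--> {s1, s2}  [seen]
{s0, s1, s3, s4, s5} --1--> {s0, s1, s3, s4, s5}  [seen]
{s2} --0--> {s1, s5}  [seen]
{s2} --1--> {s3, s5}  [new]
{s0, s1, s3, s4} --0--> {s1, s2}  [seen]
{s0, s1, s3, s4} --1--> {s0, s1, s3, s4, s5}  [seen]
{s1, s5} --0--> {s1}  [seen]
{s1, s5} --1--> {s0, s3}  [seen]
{s0, s3, s5} --0--> {s1, s2}  [seen]
{s0, s3, s5} --1--> {s0, s1, s3, s4}  [seen]
{s3, s5} --0--> {s1, s2}  [seen]
{s3, s5} --1--> {s0, s3}  [seen]
Reachable DFA states: {s0}, ∅, {s1, s4}, {s1}, {s0, s3, s4, s5}, {s0, s3}, {s1, s2}, {s0, s1, s3, s4, s5}, {s2}, {s0, s1, s3, s4}, {s1, s5}, {s0, s3, s5}, {s3, s5}.

13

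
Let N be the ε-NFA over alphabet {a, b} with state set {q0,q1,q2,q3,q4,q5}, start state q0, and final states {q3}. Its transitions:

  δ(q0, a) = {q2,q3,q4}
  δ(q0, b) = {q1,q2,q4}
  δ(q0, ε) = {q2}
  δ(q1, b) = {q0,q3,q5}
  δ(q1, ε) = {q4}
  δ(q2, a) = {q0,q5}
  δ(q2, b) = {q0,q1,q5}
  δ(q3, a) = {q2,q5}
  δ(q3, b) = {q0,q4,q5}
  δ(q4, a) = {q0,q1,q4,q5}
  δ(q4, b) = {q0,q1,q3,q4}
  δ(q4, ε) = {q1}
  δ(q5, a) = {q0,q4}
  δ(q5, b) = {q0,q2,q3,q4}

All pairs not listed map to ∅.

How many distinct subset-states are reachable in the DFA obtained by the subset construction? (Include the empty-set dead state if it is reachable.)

3

Start state of the DFA: {q0,q2} (ε-closure of the NFA start).
{q0,q2} --a--> {q0,q1,q2,q3,q4,q5}  [new]
{q0,q2} --b--> {q0,q1,q2,q4,q5}  [new]
{q0,q1,q2,q3,q4,q5} --a--> {q0,q1,q2,q3,q4,q5}  [seen]
{q0,q1,q2,q3,q4,q5} --b--> {q0,q1,q2,q3,q4,q5}  [seen]
{q0,q1,q2,q4,q5} --a--> {q0,q1,q2,q3,q4,q5}  [seen]
{q0,q1,q2,q4,q5} --b--> {q0,q1,q2,q3,q4,q5}  [seen]
Reachable DFA states: {q0,q2}, {q0,q1,q2,q3,q4,q5}, {q0,q1,q2,q4,q5}.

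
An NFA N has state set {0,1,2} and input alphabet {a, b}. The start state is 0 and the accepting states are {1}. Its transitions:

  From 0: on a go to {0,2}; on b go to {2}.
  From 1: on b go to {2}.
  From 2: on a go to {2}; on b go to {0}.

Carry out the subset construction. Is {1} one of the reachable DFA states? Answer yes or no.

Start state of the DFA: {0}.
{0} --a--> {0,2}  [new]
{0} --b--> {2}  [new]
{0,2} --a--> {0,2}  [seen]
{0,2} --b--> {0,2}  [seen]
{2} --a--> {2}  [seen]
{2} --b--> {0}  [seen]
Reachable DFA states: {0}, {0,2}, {2}.
{1} is not among them.

no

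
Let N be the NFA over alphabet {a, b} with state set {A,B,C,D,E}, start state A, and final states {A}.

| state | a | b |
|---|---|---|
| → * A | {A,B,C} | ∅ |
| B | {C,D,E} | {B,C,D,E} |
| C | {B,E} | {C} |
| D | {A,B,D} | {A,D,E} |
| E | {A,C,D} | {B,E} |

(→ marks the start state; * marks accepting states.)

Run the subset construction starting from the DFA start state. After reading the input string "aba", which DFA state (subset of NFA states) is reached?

{A,B,C,D,E}

Start: {A}.
δ(A,a) = {A,B,C}.
Union: {A,B,C}.
After a: {A,B,C}.
δ(A,b) = ∅; δ(B,b) = {B,C,D,E}; δ(C,b) = {C}.
Union: {B,C,D,E}.
After b: {B,C,D,E}.
δ(B,a) = {C,D,E}; δ(C,a) = {B,E}; δ(D,a) = {A,B,D}; δ(E,a) = {A,C,D}.
Union: {A,B,C,D,E}.
After a: {A,B,C,D,E}.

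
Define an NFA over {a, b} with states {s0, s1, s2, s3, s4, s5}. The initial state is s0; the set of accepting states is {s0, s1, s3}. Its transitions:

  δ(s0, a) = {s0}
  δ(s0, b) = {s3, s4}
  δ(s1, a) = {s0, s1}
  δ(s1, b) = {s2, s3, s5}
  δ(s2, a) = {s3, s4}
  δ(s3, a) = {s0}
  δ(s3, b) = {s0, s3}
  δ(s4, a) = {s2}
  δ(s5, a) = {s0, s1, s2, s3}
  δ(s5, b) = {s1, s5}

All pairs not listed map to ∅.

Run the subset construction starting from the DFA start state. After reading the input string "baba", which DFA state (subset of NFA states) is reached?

{s0, s2}

Start: {s0}.
δ(s0,b) = {s3, s4}.
Union: {s3, s4}.
After b: {s3, s4}.
δ(s3,a) = {s0}; δ(s4,a) = {s2}.
Union: {s0, s2}.
After a: {s0, s2}.
δ(s0,b) = {s3, s4}; δ(s2,b) = ∅.
Union: {s3, s4}.
After b: {s3, s4}.
δ(s3,a) = {s0}; δ(s4,a) = {s2}.
Union: {s0, s2}.
After a: {s0, s2}.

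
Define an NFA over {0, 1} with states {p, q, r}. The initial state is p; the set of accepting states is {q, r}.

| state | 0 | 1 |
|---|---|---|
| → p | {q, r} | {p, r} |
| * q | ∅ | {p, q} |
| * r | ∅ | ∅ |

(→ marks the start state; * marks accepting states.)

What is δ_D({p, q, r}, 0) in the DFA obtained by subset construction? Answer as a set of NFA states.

{q, r}

δ(p,0) = {q, r}; δ(q,0) = ∅; δ(r,0) = ∅.
Union: {q, r}.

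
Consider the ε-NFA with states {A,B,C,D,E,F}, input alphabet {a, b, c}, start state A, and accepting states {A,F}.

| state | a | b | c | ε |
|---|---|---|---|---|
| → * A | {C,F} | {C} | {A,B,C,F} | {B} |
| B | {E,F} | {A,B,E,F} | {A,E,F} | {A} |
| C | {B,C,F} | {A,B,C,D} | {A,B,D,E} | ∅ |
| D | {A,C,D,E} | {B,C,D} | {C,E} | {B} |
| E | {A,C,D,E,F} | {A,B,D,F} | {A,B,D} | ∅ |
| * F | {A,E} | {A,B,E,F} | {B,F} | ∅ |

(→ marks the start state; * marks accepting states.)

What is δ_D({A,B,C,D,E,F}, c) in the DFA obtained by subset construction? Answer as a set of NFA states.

{A,B,C,D,E,F}

δ(A,c) = {A,B,C,F}; δ(B,c) = {A,E,F}; δ(C,c) = {A,B,D,E}; δ(D,c) = {C,E}; δ(E,c) = {A,B,D}; δ(F,c) = {B,F}.
Union: {A,B,C,D,E,F}.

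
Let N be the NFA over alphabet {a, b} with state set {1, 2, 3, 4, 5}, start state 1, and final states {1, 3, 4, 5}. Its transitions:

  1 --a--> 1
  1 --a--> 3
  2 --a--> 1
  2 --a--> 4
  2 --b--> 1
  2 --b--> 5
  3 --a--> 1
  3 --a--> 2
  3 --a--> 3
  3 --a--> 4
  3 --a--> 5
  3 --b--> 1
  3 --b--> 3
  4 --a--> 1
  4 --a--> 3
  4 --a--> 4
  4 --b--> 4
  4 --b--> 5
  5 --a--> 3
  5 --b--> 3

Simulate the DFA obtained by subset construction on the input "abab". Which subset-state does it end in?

Start: {1}.
δ(1,a) = {1, 3}.
Union: {1, 3}.
After a: {1, 3}.
δ(1,b) = ∅; δ(3,b) = {1, 3}.
Union: {1, 3}.
After b: {1, 3}.
δ(1,a) = {1, 3}; δ(3,a) = {1, 2, 3, 4, 5}.
Union: {1, 2, 3, 4, 5}.
After a: {1, 2, 3, 4, 5}.
δ(1,b) = ∅; δ(2,b) = {1, 5}; δ(3,b) = {1, 3}; δ(4,b) = {4, 5}; δ(5,b) = {3}.
Union: {1, 3, 4, 5}.
After b: {1, 3, 4, 5}.

{1, 3, 4, 5}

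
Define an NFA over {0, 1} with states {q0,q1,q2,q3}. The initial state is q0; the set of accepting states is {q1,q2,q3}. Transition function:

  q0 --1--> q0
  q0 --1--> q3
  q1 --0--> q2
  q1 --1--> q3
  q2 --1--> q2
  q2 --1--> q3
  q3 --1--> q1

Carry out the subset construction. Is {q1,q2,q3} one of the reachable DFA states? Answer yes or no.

Start state of the DFA: {q0}.
{q0} --0--> ∅  [new]
{q0} --1--> {q0,q3}  [new]
∅ --0--> ∅  [seen]
∅ --1--> ∅  [seen]
{q0,q3} --0--> ∅  [seen]
{q0,q3} --1--> {q0,q1,q3}  [new]
{q0,q1,q3} --0--> {q2}  [new]
{q0,q1,q3} --1--> {q0,q1,q3}  [seen]
{q2} --0--> ∅  [seen]
{q2} --1--> {q2,q3}  [new]
{q2,q3} --0--> ∅  [seen]
{q2,q3} --1--> {q1,q2,q3}  [new]
{q1,q2,q3} --0--> {q2}  [seen]
{q1,q2,q3} --1--> {q1,q2,q3}  [seen]
Reachable DFA states: {q0}, ∅, {q0,q3}, {q0,q1,q3}, {q2}, {q2,q3}, {q1,q2,q3}.
{q1,q2,q3} is among them.

yes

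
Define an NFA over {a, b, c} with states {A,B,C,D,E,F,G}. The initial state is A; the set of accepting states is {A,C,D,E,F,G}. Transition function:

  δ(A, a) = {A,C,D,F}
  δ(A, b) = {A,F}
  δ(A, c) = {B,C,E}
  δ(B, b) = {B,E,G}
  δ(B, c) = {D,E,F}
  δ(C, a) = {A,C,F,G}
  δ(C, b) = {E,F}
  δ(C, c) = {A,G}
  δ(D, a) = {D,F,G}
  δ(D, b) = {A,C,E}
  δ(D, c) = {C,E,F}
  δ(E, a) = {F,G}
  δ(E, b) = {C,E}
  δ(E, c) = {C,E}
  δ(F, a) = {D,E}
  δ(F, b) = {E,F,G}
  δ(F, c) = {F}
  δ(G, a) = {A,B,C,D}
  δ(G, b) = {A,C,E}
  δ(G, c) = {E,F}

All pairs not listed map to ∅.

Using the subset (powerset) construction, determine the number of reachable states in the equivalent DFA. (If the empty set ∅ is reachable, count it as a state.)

13

Start state of the DFA: {A}.
{A} --a--> {A,C,D,F}  [new]
{A} --b--> {A,F}  [new]
{A} --c--> {B,C,E}  [new]
{A,C,D,F} --a--> {A,C,D,E,F,G}  [new]
{A,C,D,F} --b--> {A,C,E,F,G}  [new]
{A,C,D,F} --c--> {A,B,C,E,F,G}  [new]
{A,F} --a--> {A,C,D,E,F}  [new]
{A,F} --b--> {A,E,F,G}  [new]
{A,F} --c--> {B,C,E,F}  [new]
{B,C,E} --a--> {A,C,F,G}  [new]
{B,C,E} --b--> {B,C,E,F,G}  [new]
{B,C,E} --c--> {A,C,D,E,F,G}  [seen]
{A,C,D,E,F,G} --a--> {A,B,C,D,E,F,G}  [new]
{A,C,D,E,F,G} --b--> {A,C,E,F,G}  [seen]
{A,C,D,E,F,G} --c--> {A,B,C,E,F,G}  [seen]
{A,C,E,F,G} --a--> {A,B,C,D,E,F,G}  [seen]
{A,C,E,F,G} --b--> {A,C,E,F,G}  [seen]
{A,C,E,F,G} --c--> {A,B,C,E,F,G}  [seen]
{A,B,C,E,F,G} --a--> {A,B,C,D,E,F,G}  [seen]
{A,B,C,E,F,G} --b--> {A,B,C,E,F,G}  [seen]
{A,B,C,E,F,G} --c--> {A,B,C,D,E,F,G}  [seen]
{A,C,D,E,F} --a--> {A,C,D,E,F,G}  [seen]
{A,C,D,E,F} --b--> {A,C,E,F,G}  [seen]
{A,C,D,E,F} --c--> {A,B,C,E,F,G}  [seen]
{A,E,F,G} --a--> {A,B,C,D,E,F,G}  [seen]
{A,E,F,G} --b--> {A,C,E,F,G}  [seen]
{A,E,F,G} --c--> {B,C,E,F}  [seen]
{B,C,E,F} --a--> {A,C,D,E,F,G}  [seen]
{B,C,E,F} --b--> {B,C,E,F,G}  [seen]
{B,C,E,F} --c--> {A,C,D,E,F,G}  [seen]
{A,C,F,G} --a--> {A,B,C,D,E,F,G}  [seen]
{A,C,F,G} --b--> {A,C,E,F,G}  [seen]
{A,C,F,G} --c--> {A,B,C,E,F,G}  [seen]
{B,C,E,F,G} --a--> {A,B,C,D,E,F,G}  [seen]
{B,C,E,F,G} --b--> {A,B,C,E,F,G}  [seen]
{B,C,E,F,G} --c--> {A,C,D,E,F,G}  [seen]
{A,B,C,D,E,F,G} --a--> {A,B,C,D,E,F,G}  [seen]
{A,B,C,D,E,F,G} --b--> {A,B,C,E,F,G}  [seen]
{A,B,C,D,E,F,G} --c--> {A,B,C,D,E,F,G}  [seen]
Reachable DFA states: {A}, {A,C,D,F}, {A,F}, {B,C,E}, {A,C,D,E,F,G}, {A,C,E,F,G}, {A,B,C,E,F,G}, {A,C,D,E,F}, {A,E,F,G}, {B,C,E,F}, {A,C,F,G}, {B,C,E,F,G}, {A,B,C,D,E,F,G}.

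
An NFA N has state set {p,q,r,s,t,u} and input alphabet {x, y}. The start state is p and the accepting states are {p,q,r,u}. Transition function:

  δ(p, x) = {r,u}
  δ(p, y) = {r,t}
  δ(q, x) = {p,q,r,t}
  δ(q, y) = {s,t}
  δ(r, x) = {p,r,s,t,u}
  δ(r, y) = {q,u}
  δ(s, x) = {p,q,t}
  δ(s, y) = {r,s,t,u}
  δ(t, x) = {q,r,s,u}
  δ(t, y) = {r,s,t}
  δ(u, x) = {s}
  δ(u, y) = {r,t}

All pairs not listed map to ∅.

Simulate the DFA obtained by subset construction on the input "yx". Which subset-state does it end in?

{p,q,r,s,t,u}

Start: {p}.
δ(p,y) = {r,t}.
Union: {r,t}.
After y: {r,t}.
δ(r,x) = {p,r,s,t,u}; δ(t,x) = {q,r,s,u}.
Union: {p,q,r,s,t,u}.
After x: {p,q,r,s,t,u}.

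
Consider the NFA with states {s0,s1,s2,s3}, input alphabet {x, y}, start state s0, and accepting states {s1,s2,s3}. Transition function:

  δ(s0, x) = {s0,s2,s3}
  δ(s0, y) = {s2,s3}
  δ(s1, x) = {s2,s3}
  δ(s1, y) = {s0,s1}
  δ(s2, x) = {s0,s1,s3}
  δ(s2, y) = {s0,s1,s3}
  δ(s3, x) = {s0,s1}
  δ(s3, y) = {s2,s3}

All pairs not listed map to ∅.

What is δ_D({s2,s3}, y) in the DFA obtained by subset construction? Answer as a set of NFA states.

δ(s2,y) = {s0,s1,s3}; δ(s3,y) = {s2,s3}.
Union: {s0,s1,s2,s3}.

{s0,s1,s2,s3}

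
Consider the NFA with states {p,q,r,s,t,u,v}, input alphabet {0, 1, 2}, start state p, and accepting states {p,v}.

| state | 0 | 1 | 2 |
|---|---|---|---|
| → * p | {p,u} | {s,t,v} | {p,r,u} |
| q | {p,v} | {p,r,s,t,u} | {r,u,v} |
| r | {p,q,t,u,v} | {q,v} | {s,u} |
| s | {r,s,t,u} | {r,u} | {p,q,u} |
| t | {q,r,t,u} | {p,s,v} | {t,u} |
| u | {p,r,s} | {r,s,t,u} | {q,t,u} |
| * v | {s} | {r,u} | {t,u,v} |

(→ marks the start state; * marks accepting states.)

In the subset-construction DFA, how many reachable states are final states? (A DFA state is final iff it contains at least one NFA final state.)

15

Start state of the DFA: {p}.
{p} --0--> {p,u}  [new]
{p} --1--> {s,t,v}  [new]
{p} --2--> {p,r,u}  [new]
{p,u} --0--> {p,r,s,u}  [new]
{p,u} --1--> {r,s,t,u,v}  [new]
{p,u} --2--> {p,q,r,t,u}  [new]
{s,t,v} --0--> {q,r,s,t,u}  [new]
{s,t,v} --1--> {p,r,s,u,v}  [new]
{s,t,v} --2--> {p,q,t,u,v}  [new]
{p,r,u} --0--> {p,q,r,s,t,u,v}  [new]
{p,r,u} --1--> {q,r,s,t,u,v}  [new]
{p,r,u} --2--> {p,q,r,s,t,u}  [new]
{p,r,s,u} --0--> {p,q,r,s,t,u,v}  [seen]
{p,r,s,u} --1--> {q,r,s,t,u,v}  [seen]
{p,r,s,u} --2--> {p,q,r,s,t,u}  [seen]
{r,s,t,u,v} --0--> {p,q,r,s,t,u,v}  [seen]
{r,s,t,u,v} --1--> {p,q,r,s,t,u,v}  [seen]
{r,s,t,u,v} --2--> {p,q,s,t,u,v}  [new]
{p,q,r,t,u} --0--> {p,q,r,s,t,u,v}  [seen]
{p,q,r,t,u} --1--> {p,q,r,s,t,u,v}  [seen]
{p,q,r,t,u} --2--> {p,q,r,s,t,u,v}  [seen]
{q,r,s,t,u} --0--> {p,q,r,s,t,u,v}  [seen]
{q,r,s,t,u} --1--> {p,q,r,s,t,u,v}  [seen]
{q,r,s,t,u} --2--> {p,q,r,s,t,u,v}  [seen]
{p,r,s,u,v} --0--> {p,q,r,s,t,u,v}  [seen]
{p,r,s,u,v} --1--> {q,r,s,t,u,v}  [seen]
{p,r,s,u,v} --2--> {p,q,r,s,t,u,v}  [seen]
{p,q,t,u,v} --0--> {p,q,r,s,t,u,v}  [seen]
{p,q,t,u,v} --1--> {p,r,s,t,u,v}  [new]
{p,q,t,u,v} --2--> {p,q,r,t,u,v}  [new]
{p,q,r,s,t,u,v} --0--> {p,q,r,s,t,u,v}  [seen]
{p,q,r,s,t,u,v} --1--> {p,q,r,s,t,u,v}  [seen]
{p,q,r,s,t,u,v} --2--> {p,q,r,s,t,u,v}  [seen]
{q,r,s,t,u,v} --0--> {p,q,r,s,t,u,v}  [seen]
{q,r,s,t,u,v} --1--> {p,q,r,s,t,u,v}  [seen]
{q,r,s,t,u,v} --2--> {p,q,r,s,t,u,v}  [seen]
{p,q,r,s,t,u} --0--> {p,q,r,s,t,u,v}  [seen]
{p,q,r,s,t,u} --1--> {p,q,r,s,t,u,v}  [seen]
{p,q,r,s,t,u} --2--> {p,q,r,s,t,u,v}  [seen]
{p,q,s,t,u,v} --0--> {p,q,r,s,t,u,v}  [seen]
{p,q,s,t,u,v} --1--> {p,r,s,t,u,v}  [seen]
{p,q,s,t,u,v} --2--> {p,q,r,t,u,v}  [seen]
{p,r,s,t,u,v} --0--> {p,q,r,s,t,u,v}  [seen]
{p,r,s,t,u,v} --1--> {p,q,r,s,t,u,v}  [seen]
{p,r,s,t,u,v} --2--> {p,q,r,s,t,u,v}  [seen]
{p,q,r,t,u,v} --0--> {p,q,r,s,t,u,v}  [seen]
{p,q,r,t,u,v} --1--> {p,q,r,s,t,u,v}  [seen]
{p,q,r,t,u,v} --2--> {p,q,r,s,t,u,v}  [seen]
Reachable DFA states: {p}, {p,u}, {s,t,v}, {p,r,u}, {p,r,s,u}, {r,s,t,u,v}, {p,q,r,t,u}, {q,r,s,t,u}, {p,r,s,u,v}, {p,q,t,u,v}, {p,q,r,s,t,u,v}, {q,r,s,t,u,v}, {p,q,r,s,t,u}, {p,q,s,t,u,v}, {p,r,s,t,u,v}, {p,q,r,t,u,v}.
Accepting DFA states (contain an NFA accepting state): {p}, {p,u}, {s,t,v}, {p,r,u}, {p,r,s,u}, {r,s,t,u,v}, {p,q,r,t,u}, {p,r,s,u,v}, {p,q,t,u,v}, {p,q,r,s,t,u,v}, {q,r,s,t,u,v}, {p,q,r,s,t,u}, {p,q,s,t,u,v}, {p,r,s,t,u,v}, {p,q,r,t,u,v}.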